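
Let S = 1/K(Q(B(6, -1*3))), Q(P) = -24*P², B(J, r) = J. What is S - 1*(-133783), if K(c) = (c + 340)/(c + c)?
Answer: 17526005/131 ≈ 1.3379e+5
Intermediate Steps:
K(c) = (340 + c)/(2*c) (K(c) = (340 + c)/((2*c)) = (340 + c)*(1/(2*c)) = (340 + c)/(2*c))
S = 432/131 (S = 1/((340 - 24*6²)/(2*((-24*6²)))) = 1/((340 - 24*36)/(2*((-24*36)))) = 1/((½)*(340 - 864)/(-864)) = 1/((½)*(-1/864)*(-524)) = 1/(131/432) = 432/131 ≈ 3.2977)
S - 1*(-133783) = 432/131 - 1*(-133783) = 432/131 + 133783 = 17526005/131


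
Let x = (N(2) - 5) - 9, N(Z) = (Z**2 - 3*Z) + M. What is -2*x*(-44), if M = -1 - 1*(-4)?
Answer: -1144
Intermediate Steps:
M = 3 (M = -1 + 4 = 3)
N(Z) = 3 + Z**2 - 3*Z (N(Z) = (Z**2 - 3*Z) + 3 = 3 + Z**2 - 3*Z)
x = -13 (x = ((3 + 2**2 - 3*2) - 5) - 9 = ((3 + 4 - 6) - 5) - 9 = (1 - 5) - 9 = -4 - 9 = -13)
-2*x*(-44) = -2*(-13)*(-44) = 26*(-44) = -1144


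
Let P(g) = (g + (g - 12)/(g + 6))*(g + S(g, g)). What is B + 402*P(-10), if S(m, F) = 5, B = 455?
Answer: 9500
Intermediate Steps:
P(g) = (5 + g)*(g + (-12 + g)/(6 + g)) (P(g) = (g + (g - 12)/(g + 6))*(g + 5) = (g + (-12 + g)/(6 + g))*(5 + g) = (5 + g)*(g + (-12 + g)/(6 + g)))
B + 402*P(-10) = 455 + 402*((-60 + (-10)³ + 12*(-10)² + 23*(-10))/(6 - 10)) = 455 + 402*((-60 - 1000 + 12*100 - 230)/(-4)) = 455 + 402*(-(-60 - 1000 + 1200 - 230)/4) = 455 + 402*(-¼*(-90)) = 455 + 402*(45/2) = 455 + 9045 = 9500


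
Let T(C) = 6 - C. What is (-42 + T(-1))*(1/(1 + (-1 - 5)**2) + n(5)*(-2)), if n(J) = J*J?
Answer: 64715/37 ≈ 1749.1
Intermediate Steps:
n(J) = J**2
(-42 + T(-1))*(1/(1 + (-1 - 5)**2) + n(5)*(-2)) = (-42 + (6 - 1*(-1)))*(1/(1 + (-1 - 5)**2) + 5**2*(-2)) = (-42 + (6 + 1))*(1/(1 + (-6)**2) + 25*(-2)) = (-42 + 7)*(1/(1 + 36) - 50) = -35*(1/37 - 50) = -35*(-1849/37) = 64715/37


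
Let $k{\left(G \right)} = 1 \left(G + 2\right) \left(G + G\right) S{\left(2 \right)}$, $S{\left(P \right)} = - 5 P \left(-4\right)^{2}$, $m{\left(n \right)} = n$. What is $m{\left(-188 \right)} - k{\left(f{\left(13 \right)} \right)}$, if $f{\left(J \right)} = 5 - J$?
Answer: $15172$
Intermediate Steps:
$S{\left(P \right)} = - 80 P$ ($S{\left(P \right)} = - 5 P 16 = - 80 P$)
$k{\left(G \right)} = - 320 G \left(2 + G\right)$ ($k{\left(G \right)} = 1 \left(G + 2\right) \left(G + G\right) \left(\left(-80\right) 2\right) = 1 \left(2 + G\right) 2 G \left(-160\right) = 1 \cdot 2 G \left(2 + G\right) \left(-160\right) = 2 G \left(2 + G\right) \left(-160\right) = - 320 G \left(2 + G\right)$)
$m{\left(-188 \right)} - k{\left(f{\left(13 \right)} \right)} = -188 - - 320 \left(5 - 13\right) \left(2 + \left(5 - 13\right)\right) = -188 - \left(-320\right) \left(-8\right) \left(2 - 8\right) = -188 - \left(-320\right) \left(-8\right) \left(-6\right) = -188 - -15360 = -188 + 15360 = 15172$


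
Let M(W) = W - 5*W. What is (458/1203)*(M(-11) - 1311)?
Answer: -580286/1203 ≈ -482.37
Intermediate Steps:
M(W) = -4*W
(458/1203)*(M(-11) - 1311) = (458/1203)*(-4*(-11) - 1311) = (458*(1/1203))*(44 - 1311) = (458/1203)*(-1267) = -580286/1203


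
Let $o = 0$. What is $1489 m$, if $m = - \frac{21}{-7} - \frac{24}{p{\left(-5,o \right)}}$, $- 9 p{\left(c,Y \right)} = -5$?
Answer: $- \frac{299289}{5} \approx -59858.0$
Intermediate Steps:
$p{\left(c,Y \right)} = \frac{5}{9}$ ($p{\left(c,Y \right)} = \left(- \frac{1}{9}\right) \left(-5\right) = \frac{5}{9}$)
$m = - \frac{201}{5}$ ($m = - \frac{21}{-7} - \frac{24}{\frac{5}{9}} = \left(-21\right) \left(- \frac{1}{7}\right) - \frac{216}{5} = 3 - \frac{216}{5} = - \frac{201}{5} \approx -40.2$)
$1489 m = 1489 \left(- \frac{201}{5}\right) = - \frac{299289}{5}$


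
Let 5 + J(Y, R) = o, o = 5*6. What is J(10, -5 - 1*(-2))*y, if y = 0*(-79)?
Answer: 0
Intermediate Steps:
o = 30
J(Y, R) = 25 (J(Y, R) = -5 + 30 = 25)
y = 0
J(10, -5 - 1*(-2))*y = 25*0 = 0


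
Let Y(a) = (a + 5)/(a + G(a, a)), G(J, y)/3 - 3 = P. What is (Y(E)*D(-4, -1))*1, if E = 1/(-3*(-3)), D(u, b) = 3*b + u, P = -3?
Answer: -322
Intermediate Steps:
D(u, b) = u + 3*b
E = 1/9 ≈ 0.11111
G(J, y) = 0 (G(J, y) = 9 + 3*(-3) = 9 - 9 = 0)
Y(a) = (5 + a)/a (Y(a) = (a + 5)/(a + 0) = (5 + a)/a)
(Y(E)*D(-4, -1))*1 = (((5 + 1/9)/(1/9))*(-4 + 3*(-1)))*1 = ((9*(46/9))*(-4 - 3))*1 = (46*(-7))*1 = -322*1 = -322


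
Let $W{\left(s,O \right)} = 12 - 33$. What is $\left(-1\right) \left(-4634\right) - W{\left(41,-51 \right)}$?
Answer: $4655$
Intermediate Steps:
$W{\left(s,O \right)} = -21$ ($W{\left(s,O \right)} = 12 - 33 = -21$)
$\left(-1\right) \left(-4634\right) - W{\left(41,-51 \right)} = \left(-1\right) \left(-4634\right) - -21 = 4634 + 21 = 4655$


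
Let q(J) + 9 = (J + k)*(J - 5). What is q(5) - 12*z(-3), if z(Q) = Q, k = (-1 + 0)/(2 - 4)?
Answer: 27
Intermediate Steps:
k = ½ (k = -1/(-2) = -1*(-½) = ½ ≈ 0.50000)
q(J) = -9 + (½ + J)*(-5 + J) (q(J) = -9 + (J + ½)*(J - 5) = -9 + (½ + J)*(-5 + J))
q(5) - 12*z(-3) = (-23/2 + 5² - 9/2*5) - 12*(-3) = (-23/2 + 25 - 45/2) + 36 = -9 + 36 = 27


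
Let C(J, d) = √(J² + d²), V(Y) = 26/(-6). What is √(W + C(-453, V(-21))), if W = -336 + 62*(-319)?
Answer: √(-181026 + 15*√73882)/3 ≈ 140.22*I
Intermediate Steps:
V(Y) = -13/3 (V(Y) = 26*(-⅙) = -13/3)
W = -20114 (W = -336 - 19778 = -20114)
√(W + C(-453, V(-21))) = √(-20114 + √((-453)² + (-13/3)²)) = √(-20114 + √(205209 + 169/9)) = √(-20114 + √(1847050/9)) = √(-20114 + 5*√73882/3)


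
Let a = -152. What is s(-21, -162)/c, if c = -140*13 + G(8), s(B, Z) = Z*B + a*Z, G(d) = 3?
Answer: -28026/1817 ≈ -15.424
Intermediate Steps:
s(B, Z) = -152*Z + B*Z (s(B, Z) = Z*B - 152*Z = B*Z - 152*Z = -152*Z + B*Z)
c = -1817 (c = -140*13 + 3 = -1820 + 3 = -1817)
s(-21, -162)/c = -162*(-152 - 21)/(-1817) = -162*(-173)*(-1/1817) = 28026*(-1/1817) = -28026/1817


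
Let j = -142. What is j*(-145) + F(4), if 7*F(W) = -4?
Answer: 144126/7 ≈ 20589.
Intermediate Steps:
F(W) = -4/7 (F(W) = (⅐)*(-4) = -4/7)
j*(-145) + F(4) = -142*(-145) - 4/7 = 20590 - 4/7 = 144126/7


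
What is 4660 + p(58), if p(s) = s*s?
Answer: 8024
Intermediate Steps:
p(s) = s²
4660 + p(58) = 4660 + 58² = 4660 + 3364 = 8024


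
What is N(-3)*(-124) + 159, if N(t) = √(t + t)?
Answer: 159 - 124*I*√6 ≈ 159.0 - 303.74*I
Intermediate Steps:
N(t) = √2*√t (N(t) = √(2*t) = √2*√t)
N(-3)*(-124) + 159 = (√2*√(-3))*(-124) + 159 = (√2*(I*√3))*(-124) + 159 = (I*√6)*(-124) + 159 = -124*I*√6 + 159 = 159 - 124*I*√6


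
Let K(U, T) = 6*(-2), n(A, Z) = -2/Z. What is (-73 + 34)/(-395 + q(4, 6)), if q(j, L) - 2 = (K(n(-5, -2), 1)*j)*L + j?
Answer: 39/677 ≈ 0.057607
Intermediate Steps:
K(U, T) = -12
q(j, L) = 2 + j - 12*L*j (q(j, L) = 2 + ((-12*j)*L + j) = 2 + (-12*L*j + j) = 2 + (j - 12*L*j) = 2 + j - 12*L*j)
(-73 + 34)/(-395 + q(4, 6)) = (-73 + 34)/(-395 + (2 + 4 - 12*6*4)) = -39/(-395 + (2 + 4 - 288)) = -39/(-395 - 282) = -39/(-677) = -39*(-1/677) = 39/677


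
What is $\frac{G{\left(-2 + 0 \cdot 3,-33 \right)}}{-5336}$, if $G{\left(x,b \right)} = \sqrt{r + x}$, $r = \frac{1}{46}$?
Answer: $- \frac{i \sqrt{4186}}{245456} \approx - 0.00026359 i$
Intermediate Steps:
$r = \frac{1}{46} \approx 0.021739$
$G{\left(x,b \right)} = \sqrt{\frac{1}{46} + x}$
$\frac{G{\left(-2 + 0 \cdot 3,-33 \right)}}{-5336} = \frac{\frac{1}{46} \sqrt{46 + 2116 \left(-2 + 0 \cdot 3\right)}}{-5336} = \frac{\sqrt{46 + 2116 \left(-2 + 0\right)}}{46} \left(- \frac{1}{5336}\right) = \frac{\sqrt{46 + 2116 \left(-2\right)}}{46} \left(- \frac{1}{5336}\right) = \frac{\sqrt{46 - 4232}}{46} \left(- \frac{1}{5336}\right) = \frac{\sqrt{-4186}}{46} \left(- \frac{1}{5336}\right) = \frac{i \sqrt{4186}}{46} \left(- \frac{1}{5336}\right) = - \frac{i \sqrt{4186}}{245456}$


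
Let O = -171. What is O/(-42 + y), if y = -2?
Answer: 171/44 ≈ 3.8864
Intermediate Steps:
O/(-42 + y) = -171/(-42 - 2) = -171/(-44) = -171*(-1/44) = 171/44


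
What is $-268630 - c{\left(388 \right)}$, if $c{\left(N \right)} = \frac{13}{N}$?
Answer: $- \frac{104228453}{388} \approx -2.6863 \cdot 10^{5}$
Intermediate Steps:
$-268630 - c{\left(388 \right)} = -268630 - \frac{13}{388} = - \frac{104228453}{388}$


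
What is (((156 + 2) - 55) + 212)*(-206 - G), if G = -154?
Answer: -16380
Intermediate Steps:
(((156 + 2) - 55) + 212)*(-206 - G) = (((156 + 2) - 55) + 212)*(-206 - 1*(-154)) = ((158 - 55) + 212)*(-206 + 154) = (103 + 212)*(-52) = 315*(-52) = -16380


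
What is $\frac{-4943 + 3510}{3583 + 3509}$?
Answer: $- \frac{1433}{7092} \approx -0.20206$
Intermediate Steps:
$\frac{-4943 + 3510}{3583 + 3509} = - \frac{1433}{7092}$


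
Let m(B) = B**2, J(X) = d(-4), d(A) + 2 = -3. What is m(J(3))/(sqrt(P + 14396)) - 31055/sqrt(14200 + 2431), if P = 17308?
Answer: -31055*sqrt(16631)/16631 + 25*sqrt(7926)/15852 ≈ -240.67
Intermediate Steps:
d(A) = -5 (d(A) = -2 - 3 = -5)
J(X) = -5
m(J(3))/(sqrt(P + 14396)) - 31055/sqrt(14200 + 2431) = (-5)**2/(sqrt(17308 + 14396)) - 31055/sqrt(14200 + 2431) = 25/(sqrt(31704)) - 31055*sqrt(16631)/16631 = 25/((2*sqrt(7926))) - 31055*sqrt(16631)/16631 = 25*(sqrt(7926)/15852) - 31055*sqrt(16631)/16631 = 25*sqrt(7926)/15852 - 31055*sqrt(16631)/16631 = -31055*sqrt(16631)/16631 + 25*sqrt(7926)/15852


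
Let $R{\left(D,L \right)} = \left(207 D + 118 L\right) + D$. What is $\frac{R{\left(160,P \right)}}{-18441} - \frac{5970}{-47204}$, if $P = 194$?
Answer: $- \frac{423575053}{145081494} \approx -2.9196$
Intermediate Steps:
$R{\left(D,L \right)} = 118 L + 208 D$ ($R{\left(D,L \right)} = \left(118 L + 207 D\right) + D = 118 L + 208 D$)
$\frac{R{\left(160,P \right)}}{-18441} - \frac{5970}{-47204} = \frac{118 \cdot 194 + 208 \cdot 160}{-18441} - \frac{5970}{-47204} = \left(22892 + 33280\right) \left(- \frac{1}{18441}\right) - - \frac{2985}{23602} = 56172 \left(- \frac{1}{18441}\right) + \frac{2985}{23602} = - \frac{18724}{6147} + \frac{2985}{23602} = - \frac{423575053}{145081494}$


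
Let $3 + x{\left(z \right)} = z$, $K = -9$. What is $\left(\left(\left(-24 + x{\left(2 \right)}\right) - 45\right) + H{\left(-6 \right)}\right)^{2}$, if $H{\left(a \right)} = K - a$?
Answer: $5329$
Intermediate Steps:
$x{\left(z \right)} = -3 + z$
$H{\left(a \right)} = -9 - a$
$\left(\left(\left(-24 + x{\left(2 \right)}\right) - 45\right) + H{\left(-6 \right)}\right)^{2} = \left(\left(\left(-24 + \left(-3 + 2\right)\right) - 45\right) - 3\right)^{2} = \left(\left(\left(-24 - 1\right) - 45\right) + \left(-9 + 6\right)\right)^{2} = \left(\left(-25 - 45\right) - 3\right)^{2} = \left(-70 - 3\right)^{2} = \left(-73\right)^{2} = 5329$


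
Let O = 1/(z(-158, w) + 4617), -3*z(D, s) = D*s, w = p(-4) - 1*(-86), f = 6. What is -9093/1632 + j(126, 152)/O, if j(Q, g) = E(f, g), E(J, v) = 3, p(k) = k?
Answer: 14579977/544 ≈ 26801.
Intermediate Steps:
j(Q, g) = 3
w = 82 (w = -4 - 1*(-86) = -4 + 86 = 82)
z(D, s) = -D*s/3
O = 3/26807 (O = 1/(-⅓*(-158)*82 + 4617) = 1/(12956/3 + 4617) = 1/(26807/3) = 3/26807 ≈ 0.00011191)
-9093/1632 + j(126, 152)/O = -9093/1632 + 3/(3/26807) = -9093*1/1632 + 3*(26807/3) = -3031/544 + 26807 = 14579977/544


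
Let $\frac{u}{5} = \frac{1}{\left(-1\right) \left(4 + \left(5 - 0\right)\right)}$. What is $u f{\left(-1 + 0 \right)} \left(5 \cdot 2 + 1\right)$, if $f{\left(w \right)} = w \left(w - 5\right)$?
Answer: $- \frac{110}{3} \approx -36.667$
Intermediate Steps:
$u = - \frac{5}{9}$ ($u = \frac{5}{\left(-1\right) \left(4 + \left(5 - 0\right)\right)} = \frac{5}{\left(-1\right) \left(4 + \left(5 + 0\right)\right)} = \frac{5}{\left(-1\right) \left(4 + 5\right)} = \frac{5}{\left(-1\right) 9} = \frac{5}{-9} = 5 \left(- \frac{1}{9}\right) = - \frac{5}{9} \approx -0.55556$)
$f{\left(w \right)} = w \left(-5 + w\right)$
$u f{\left(-1 + 0 \right)} \left(5 \cdot 2 + 1\right) = - \frac{5 \left(-1 + 0\right) \left(-5 + \left(-1 + 0\right)\right)}{9} \left(5 \cdot 2 + 1\right) = - \frac{5 \left(- (-5 - 1)\right)}{9} \left(10 + 1\right) = - \frac{5 \left(\left(-1\right) \left(-6\right)\right)}{9} \cdot 11 = \left(- \frac{5}{9}\right) 6 \cdot 11 = \left(- \frac{10}{3}\right) 11 = - \frac{110}{3}$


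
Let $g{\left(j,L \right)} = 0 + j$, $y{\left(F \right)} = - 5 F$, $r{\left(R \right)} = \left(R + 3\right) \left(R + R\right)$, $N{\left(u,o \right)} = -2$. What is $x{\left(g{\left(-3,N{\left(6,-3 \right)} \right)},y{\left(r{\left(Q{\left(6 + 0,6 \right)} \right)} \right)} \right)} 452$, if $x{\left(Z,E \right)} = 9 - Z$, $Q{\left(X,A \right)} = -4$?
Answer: $5424$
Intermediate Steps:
$r{\left(R \right)} = 2 R \left(3 + R\right)$ ($r{\left(R \right)} = \left(3 + R\right) 2 R = 2 R \left(3 + R\right)$)
$g{\left(j,L \right)} = j$
$x{\left(g{\left(-3,N{\left(6,-3 \right)} \right)},y{\left(r{\left(Q{\left(6 + 0,6 \right)} \right)} \right)} \right)} 452 = \left(9 - -3\right) 452 = \left(9 + 3\right) 452 = 12 \cdot 452 = 5424$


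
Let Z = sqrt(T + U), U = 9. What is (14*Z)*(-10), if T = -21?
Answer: -280*I*sqrt(3) ≈ -484.97*I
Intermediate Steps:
Z = 2*I*sqrt(3) (Z = sqrt(-21 + 9) = sqrt(-12) = 2*I*sqrt(3) ≈ 3.4641*I)
(14*Z)*(-10) = (14*(2*I*sqrt(3)))*(-10) = (28*I*sqrt(3))*(-10) = -280*I*sqrt(3)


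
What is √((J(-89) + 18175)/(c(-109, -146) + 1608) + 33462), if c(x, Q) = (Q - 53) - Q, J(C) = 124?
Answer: √80940407495/1555 ≈ 182.96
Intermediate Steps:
c(x, Q) = -53 (c(x, Q) = (-53 + Q) - Q = -53)
√((J(-89) + 18175)/(c(-109, -146) + 1608) + 33462) = √((124 + 18175)/(-53 + 1608) + 33462) = √(18299/1555 + 33462) = √(52051709/1555) = √80940407495/1555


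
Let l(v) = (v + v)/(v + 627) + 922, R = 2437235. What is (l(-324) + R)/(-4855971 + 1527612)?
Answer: -82084547/112054753 ≈ -0.73254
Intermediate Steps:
l(v) = 922 + 2*v/(627 + v) (l(v) = (2*v)/(627 + v) + 922 = 2*v/(627 + v) + 922 = 922 + 2*v/(627 + v))
(l(-324) + R)/(-4855971 + 1527612) = (66*(8759 + 14*(-324))/(627 - 324) + 2437235)/(-4855971 + 1527612) = (66*(8759 - 4536)/303 + 2437235)/(-3328359) = (66*(1/303)*4223 + 2437235)*(-1/3328359) = (92906/101 + 2437235)*(-1/3328359) = (246253641/101)*(-1/3328359) = -82084547/112054753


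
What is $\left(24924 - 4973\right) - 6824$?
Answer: $13127$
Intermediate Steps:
$\left(24924 - 4973\right) - 6824 = 19951 - 6824 = 13127$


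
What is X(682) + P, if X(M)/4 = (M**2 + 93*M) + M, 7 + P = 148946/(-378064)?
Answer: 400165735999/189032 ≈ 2.1169e+6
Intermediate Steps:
P = -1397697/189032 (P = -7 + 148946/(-378064) = -7 + 148946*(-1/378064) = -7 - 74473/189032 = -1397697/189032 ≈ -7.3940)
X(M) = 4*M**2 + 376*M (X(M) = 4*((M**2 + 93*M) + M) = 4*(M**2 + 94*M) = 4*M**2 + 376*M)
X(682) + P = 4*682*(94 + 682) - 1397697/189032 = 4*682*776 - 1397697/189032 = 2116928 - 1397697/189032 = 400165735999/189032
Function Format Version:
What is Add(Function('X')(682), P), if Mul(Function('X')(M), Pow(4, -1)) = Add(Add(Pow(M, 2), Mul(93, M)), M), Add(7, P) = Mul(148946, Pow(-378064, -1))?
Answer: Rational(400165735999, 189032) ≈ 2.1169e+6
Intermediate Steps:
P = Rational(-1397697, 189032) (P = Add(-7, Mul(148946, Pow(-378064, -1))) = Add(-7, Mul(148946, Rational(-1, 378064))) = Add(-7, Rational(-74473, 189032)) = Rational(-1397697, 189032) ≈ -7.3940)
Function('X')(M) = Add(Mul(4, Pow(M, 2)), Mul(376, M)) (Function('X')(M) = Mul(4, Add(Add(Pow(M, 2), Mul(93, M)), M)) = Mul(4, Add(Pow(M, 2), Mul(94, M))) = Add(Mul(4, Pow(M, 2)), Mul(376, M)))
Add(Function('X')(682), P) = Add(Mul(4, 682, Add(94, 682)), Rational(-1397697, 189032)) = Add(Mul(4, 682, 776), Rational(-1397697, 189032)) = Add(2116928, Rational(-1397697, 189032)) = Rational(400165735999, 189032)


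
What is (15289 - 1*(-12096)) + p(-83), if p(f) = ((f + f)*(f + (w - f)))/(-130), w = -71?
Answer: 1774132/65 ≈ 27294.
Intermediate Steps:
p(f) = 71*f/65 (p(f) = ((f + f)*(f + (-71 - f)))/(-130) = ((2*f)*(-71))*(-1/130) = -142*f*(-1/130) = 71*f/65)
(15289 - 1*(-12096)) + p(-83) = (15289 - 1*(-12096)) + (71/65)*(-83) = (15289 + 12096) - 5893/65 = 27385 - 5893/65 = 1774132/65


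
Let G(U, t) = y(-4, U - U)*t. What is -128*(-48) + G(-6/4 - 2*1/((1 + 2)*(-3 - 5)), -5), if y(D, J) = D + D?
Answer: 6184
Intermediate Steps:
y(D, J) = 2*D
G(U, t) = -8*t (G(U, t) = (2*(-4))*t = -8*t)
-128*(-48) + G(-6/4 - 2*1/((1 + 2)*(-3 - 5)), -5) = -128*(-48) - 8*(-5) = 6144 + 40 = 6184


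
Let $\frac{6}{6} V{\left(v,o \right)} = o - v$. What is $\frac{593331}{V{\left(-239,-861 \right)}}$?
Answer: $- \frac{593331}{622} \approx -953.91$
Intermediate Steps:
$V{\left(v,o \right)} = o - v$
$\frac{593331}{V{\left(-239,-861 \right)}} = \frac{593331}{-861 - -239} = \frac{593331}{-861 + 239} = \frac{593331}{-622} = 593331 \left(- \frac{1}{622}\right) = - \frac{593331}{622}$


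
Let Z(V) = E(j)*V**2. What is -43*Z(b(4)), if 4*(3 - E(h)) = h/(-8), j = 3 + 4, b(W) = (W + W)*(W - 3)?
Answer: -8858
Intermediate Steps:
b(W) = 2*W*(-3 + W) (b(W) = (2*W)*(-3 + W) = 2*W*(-3 + W))
j = 7
E(h) = 3 + h/32 (E(h) = 3 - h/(4*(-8)) = 3 - h*(-1)/(4*8) = 3 - (-1)*h/32 = 3 + h/32)
Z(V) = 103*V**2/32 (Z(V) = (3 + (1/32)*7)*V**2 = (3 + 7/32)*V**2 = 103*V**2/32)
-43*Z(b(4)) = -43*103*(2*4*(-3 + 4))**2/32 = -43*103*(2*4*1)**2/32 = -43*(103/32)*8**2 = -43*(103/32)*64 = -43*206 = -1*8858 = -8858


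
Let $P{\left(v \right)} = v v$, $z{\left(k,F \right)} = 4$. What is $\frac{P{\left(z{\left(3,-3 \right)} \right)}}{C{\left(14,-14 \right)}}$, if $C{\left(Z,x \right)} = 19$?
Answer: $\frac{16}{19} \approx 0.8421$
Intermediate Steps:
$P{\left(v \right)} = v^{2}$
$\frac{P{\left(z{\left(3,-3 \right)} \right)}}{C{\left(14,-14 \right)}} = \frac{4^{2}}{19} = 16 \cdot \frac{1}{19} = \frac{16}{19}$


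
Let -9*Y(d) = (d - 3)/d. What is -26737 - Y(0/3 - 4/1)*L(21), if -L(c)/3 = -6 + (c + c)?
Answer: -26758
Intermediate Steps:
L(c) = 18 - 6*c (L(c) = -3*(-6 + (c + c)) = -3*(-6 + 2*c) = 18 - 6*c)
Y(d) = -(-3 + d)/(9*d) (Y(d) = -(d - 3)/(9*d) = -(-3 + d)/(9*d))
-26737 - Y(0/3 - 4/1)*L(21) = -26737 - (3 - (0/3 - 4/1))/(9*(0/3 - 4/1))*(18 - 6*21) = -26737 - (3 - (0*(1/3) - 4*1))/(9*(0*(1/3) - 4*1))*(18 - 126) = -26737 - (3 - (0 - 4))/(9*(0 - 4))*(-108) = -26737 - (1/9)*(3 - 1*(-4))/(-4)*(-108) = -26737 - (1/9)*(-1/4)*(3 + 4)*(-108) = -26737 - (1/9)*(-1/4)*7*(-108) = -26737 - (-7)*(-108)/36 = -26737 - 1*21 = -26737 - 21 = -26758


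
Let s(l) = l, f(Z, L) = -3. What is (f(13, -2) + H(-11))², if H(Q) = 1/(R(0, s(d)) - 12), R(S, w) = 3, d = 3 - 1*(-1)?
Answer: 784/81 ≈ 9.6790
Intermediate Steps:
d = 4 (d = 3 + 1 = 4)
H(Q) = -⅑ (H(Q) = 1/(3 - 12) = 1/(-9) = -⅑)
(f(13, -2) + H(-11))² = (-3 - ⅑)² = (-28/9)² = 784/81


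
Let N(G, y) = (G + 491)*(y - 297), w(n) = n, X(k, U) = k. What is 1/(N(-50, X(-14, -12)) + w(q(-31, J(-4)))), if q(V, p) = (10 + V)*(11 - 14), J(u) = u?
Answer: -1/137088 ≈ -7.2946e-6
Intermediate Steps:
q(V, p) = -30 - 3*V (q(V, p) = (10 + V)*(-3) = -30 - 3*V)
N(G, y) = (-297 + y)*(491 + G) (N(G, y) = (491 + G)*(-297 + y) = (-297 + y)*(491 + G))
1/(N(-50, X(-14, -12)) + w(q(-31, J(-4)))) = 1/((-145827 - 297*(-50) + 491*(-14) - 50*(-14)) + (-30 - 3*(-31))) = 1/((-145827 + 14850 - 6874 + 700) + (-30 + 93)) = 1/(-137151 + 63) = 1/(-137088) = -1/137088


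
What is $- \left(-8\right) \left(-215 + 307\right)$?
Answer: $736$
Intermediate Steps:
$- \left(-8\right) \left(-215 + 307\right) = - \left(-8\right) 92 = \left(-1\right) \left(-736\right) = 736$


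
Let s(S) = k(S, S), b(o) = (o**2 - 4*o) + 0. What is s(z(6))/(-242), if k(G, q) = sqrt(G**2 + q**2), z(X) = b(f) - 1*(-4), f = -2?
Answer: -8*sqrt(2)/121 ≈ -0.093502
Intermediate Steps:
b(o) = o**2 - 4*o
z(X) = 16 (z(X) = -2*(-4 - 2) - 1*(-4) = -2*(-6) + 4 = 12 + 4 = 16)
s(S) = sqrt(2)*sqrt(S**2) (s(S) = sqrt(S**2 + S**2) = sqrt(2*S**2) = sqrt(2)*sqrt(S**2))
s(z(6))/(-242) = (sqrt(2)*sqrt(16**2))/(-242) = (sqrt(2)*sqrt(256))*(-1/242) = (sqrt(2)*16)*(-1/242) = (16*sqrt(2))*(-1/242) = -8*sqrt(2)/121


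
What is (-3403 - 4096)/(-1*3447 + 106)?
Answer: 7499/3341 ≈ 2.2445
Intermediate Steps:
(-3403 - 4096)/(-1*3447 + 106) = -7499/(-3447 + 106) = -7499/(-3341) = -7499*(-1/3341) = 7499/3341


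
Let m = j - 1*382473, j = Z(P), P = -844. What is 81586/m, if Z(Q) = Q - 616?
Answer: -4294/20207 ≈ -0.21250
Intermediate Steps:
Z(Q) = -616 + Q
j = -1460 (j = -616 - 844 = -1460)
m = -383933 (m = -1460 - 1*382473 = -1460 - 382473 = -383933)
81586/m = 81586/(-383933) = 81586*(-1/383933) = -4294/20207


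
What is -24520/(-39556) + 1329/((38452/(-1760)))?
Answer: -5723763950/95062957 ≈ -60.210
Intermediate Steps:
-24520/(-39556) + 1329/((38452/(-1760))) = -24520*(-1/39556) + 1329/((38452*(-1/1760))) = 6130/9889 + 1329/(-9613/440) = 6130/9889 + 1329*(-440/9613) = 6130/9889 - 584760/9613 = -5723763950/95062957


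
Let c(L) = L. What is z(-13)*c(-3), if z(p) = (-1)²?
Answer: -3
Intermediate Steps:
z(p) = 1
z(-13)*c(-3) = 1*(-3) = -3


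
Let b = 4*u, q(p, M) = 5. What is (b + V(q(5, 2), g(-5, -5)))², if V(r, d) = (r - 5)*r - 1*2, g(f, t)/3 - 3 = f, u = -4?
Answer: 324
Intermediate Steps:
g(f, t) = 9 + 3*f
b = -16 (b = 4*(-4) = -16)
V(r, d) = -2 + r*(-5 + r) (V(r, d) = (-5 + r)*r - 2 = r*(-5 + r) - 2 = -2 + r*(-5 + r))
(b + V(q(5, 2), g(-5, -5)))² = (-16 + (-2 + 5² - 5*5))² = (-16 + (-2 + 25 - 25))² = (-16 - 2)² = (-18)² = 324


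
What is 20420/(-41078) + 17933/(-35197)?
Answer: -727687257/722911183 ≈ -1.0066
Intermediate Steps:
20420/(-41078) + 17933/(-35197) = 20420*(-1/41078) + 17933*(-1/35197) = -10210/20539 - 17933/35197 = -727687257/722911183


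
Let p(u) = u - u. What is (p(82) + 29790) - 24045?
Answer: 5745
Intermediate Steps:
p(u) = 0
(p(82) + 29790) - 24045 = (0 + 29790) - 24045 = 29790 - 24045 = 5745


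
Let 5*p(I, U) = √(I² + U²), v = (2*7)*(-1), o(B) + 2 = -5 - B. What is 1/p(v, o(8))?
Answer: 5*√421/421 ≈ 0.24369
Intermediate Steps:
o(B) = -7 - B (o(B) = -2 + (-5 - B) = -7 - B)
v = -14 (v = 14*(-1) = -14)
p(I, U) = √(I² + U²)/5
1/p(v, o(8)) = 1/(√((-14)² + (-7 - 1*8)²)/5) = 1/(√(196 + (-7 - 8)²)/5) = 1/(√(196 + (-15)²)/5) = 1/(√(196 + 225)/5) = 1/(√421/5) = 5*√421/421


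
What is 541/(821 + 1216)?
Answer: 541/2037 ≈ 0.26559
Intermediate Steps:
541/(821 + 1216) = 541/2037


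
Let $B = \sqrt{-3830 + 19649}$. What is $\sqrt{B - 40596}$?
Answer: $\sqrt{-40596 + \sqrt{15819}} \approx 201.17 i$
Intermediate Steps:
$B = \sqrt{15819} \approx 125.77$
$\sqrt{B - 40596} = \sqrt{\sqrt{15819} - 40596} = \sqrt{-40596 + \sqrt{15819}}$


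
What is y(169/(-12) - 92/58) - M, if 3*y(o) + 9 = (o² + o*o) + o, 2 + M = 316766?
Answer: -57513839765/181656 ≈ -3.1661e+5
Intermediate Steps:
M = 316764 (M = -2 + 316766 = 316764)
y(o) = -3 + o/3 + 2*o²/3 (y(o) = -3 + ((o² + o*o) + o)/3 = -3 + ((o² + o²) + o)/3 = -3 + (2*o² + o)/3 = -3 + (o + 2*o²)/3 = -3 + (o/3 + 2*o²/3) = -3 + o/3 + 2*o²/3)
y(169/(-12) - 92/58) - M = (-3 + (169/(-12) - 92/58)/3 + 2*(169/(-12) - 92/58)²/3) - 1*316764 = (-3 + (169*(-1/12) - 92*1/58)/3 + 2*(169*(-1/12) - 92*1/58)²/3) - 316764 = (-3 + (-169/12 - 46/29)/3 + 2*(-169/12 - 46/29)²/3) - 316764 = (-3 + (⅓)*(-5453/348) + 2*(-5453/348)²/3) - 316764 = (-3 - 5453/1044 + (⅔)*(29735209/121104)) - 316764 = (-3 - 5453/1044 + 29735209/181656) - 316764 = 28241419/181656 - 316764 = -57513839765/181656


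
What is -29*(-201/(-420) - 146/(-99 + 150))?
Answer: 493667/7140 ≈ 69.141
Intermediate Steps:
-29*(-201/(-420) - 146/(-99 + 150)) = -29*(-201*(-1/420) - 146/51) = -29*(67/140 - 146*1/51) = -29*(67/140 - 146/51) = -29*(-17023/7140) = 493667/7140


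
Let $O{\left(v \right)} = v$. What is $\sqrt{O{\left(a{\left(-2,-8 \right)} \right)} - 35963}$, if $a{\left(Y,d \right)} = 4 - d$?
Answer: $i \sqrt{35951} \approx 189.61 i$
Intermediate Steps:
$\sqrt{O{\left(a{\left(-2,-8 \right)} \right)} - 35963} = \sqrt{\left(4 - -8\right) - 35963} = \sqrt{\left(4 + 8\right) - 35963} = \sqrt{12 - 35963} = \sqrt{-35951} = i \sqrt{35951}$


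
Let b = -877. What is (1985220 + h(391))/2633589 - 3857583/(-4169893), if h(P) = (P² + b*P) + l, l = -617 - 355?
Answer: 40002271913/24902005297 ≈ 1.6064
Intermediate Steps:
l = -972
h(P) = -972 + P² - 877*P (h(P) = (P² - 877*P) - 972 = -972 + P² - 877*P)
(1985220 + h(391))/2633589 - 3857583/(-4169893) = (1985220 + (-972 + 391² - 877*391))/2633589 - 3857583/(-4169893) = (1985220 + (-972 + 152881 - 342907))*(1/2633589) - 3857583*(-1/4169893) = (1985220 - 190998)*(1/2633589) + 3857583/4169893 = 1794222*(1/2633589) + 3857583/4169893 = 199358/292621 + 3857583/4169893 = 40002271913/24902005297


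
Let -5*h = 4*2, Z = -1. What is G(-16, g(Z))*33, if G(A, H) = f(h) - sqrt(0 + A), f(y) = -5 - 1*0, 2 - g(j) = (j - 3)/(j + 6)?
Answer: -165 - 132*I ≈ -165.0 - 132.0*I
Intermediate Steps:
g(j) = 2 - (-3 + j)/(6 + j) (g(j) = 2 - (j - 3)/(j + 6) = 2 - (-3 + j)/(6 + j))
h = -8/5 (h = -4*2/5 = -1/5*8 = -8/5 ≈ -1.6000)
f(y) = -5 (f(y) = -5 + 0 = -5)
G(A, H) = -5 - sqrt(A) (G(A, H) = -5 - sqrt(0 + A) = -5 - sqrt(A))
G(-16, g(Z))*33 = (-5 - sqrt(-16))*33 = (-5 - 4*I)*33 = -165 - 132*I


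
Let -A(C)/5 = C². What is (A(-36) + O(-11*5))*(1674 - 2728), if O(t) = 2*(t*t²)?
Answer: 357548420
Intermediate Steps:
A(C) = -5*C²
O(t) = 2*t³
(A(-36) + O(-11*5))*(1674 - 2728) = (-5*(-36)² + 2*(-11*5)³)*(1674 - 2728) = (-5*1296 + 2*(-55)³)*(-1054) = (-6480 + 2*(-166375))*(-1054) = (-6480 - 332750)*(-1054) = -339230*(-1054) = 357548420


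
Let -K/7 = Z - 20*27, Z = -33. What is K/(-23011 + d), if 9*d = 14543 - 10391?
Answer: -12033/67649 ≈ -0.17787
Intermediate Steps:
d = 1384/3 (d = (14543 - 10391)/9 = (⅑)*4152 = 1384/3 ≈ 461.33)
K = 4011 (K = -7*(-33 - 20*27) = -7*(-33 - 540) = -7*(-573) = 4011)
K/(-23011 + d) = 4011/(-23011 + 1384/3) = 4011/(-67649/3) = 4011*(-3/67649) = -12033/67649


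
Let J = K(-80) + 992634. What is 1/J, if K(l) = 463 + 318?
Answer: 1/993415 ≈ 1.0066e-6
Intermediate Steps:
K(l) = 781
J = 993415 (J = 781 + 992634 = 993415)
1/J = 1/993415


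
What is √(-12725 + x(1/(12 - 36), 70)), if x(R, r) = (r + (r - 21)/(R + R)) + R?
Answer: I*√1906998/12 ≈ 115.08*I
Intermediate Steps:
x(R, r) = R + r + (-21 + r)/(2*R) (x(R, r) = (r + (-21 + r)/((2*R))) + R = (r + (-21 + r)*(1/(2*R))) + R = (r + (-21 + r)/(2*R)) + R = R + r + (-21 + r)/(2*R))
√(-12725 + x(1/(12 - 36), 70)) = √(-12725 + (-21 + 70 + 2*(1/(12 - 36) + 70)/(12 - 36))/(2*(1/(12 - 36)))) = √(-12725 + (-21 + 70 + 2*(1/(-24) + 70)/(-24))/(2*(1/(-24)))) = √(-12725 + (-21 + 70 + 2*(-1/24)*(-1/24 + 70))/(2*(-1/24))) = √(-12725 + (½)*(-24)*(-21 + 70 + 2*(-1/24)*(1679/24))) = √(-12725 + (½)*(-24)*(-21 + 70 - 1679/288)) = √(-12725 + (½)*(-24)*(12433/288)) = √(-12725 - 12433/24) = √(-317833/24) = I*√1906998/12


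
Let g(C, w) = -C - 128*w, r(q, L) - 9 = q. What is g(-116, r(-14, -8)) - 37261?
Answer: -36505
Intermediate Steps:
r(q, L) = 9 + q
g(-116, r(-14, -8)) - 37261 = (-1*(-116) - 128*(9 - 14)) - 37261 = (116 - 128*(-5)) - 37261 = (116 + 640) - 37261 = 756 - 37261 = -36505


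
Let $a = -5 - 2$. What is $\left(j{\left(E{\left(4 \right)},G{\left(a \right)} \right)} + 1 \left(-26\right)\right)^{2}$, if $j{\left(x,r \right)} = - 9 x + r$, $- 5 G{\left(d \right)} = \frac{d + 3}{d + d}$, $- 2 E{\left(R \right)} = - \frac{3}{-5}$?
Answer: $\frac{106929}{196} \approx 545.56$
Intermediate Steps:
$E{\left(R \right)} = - \frac{3}{10}$ ($E{\left(R \right)} = - \frac{\left(-3\right) \frac{1}{-5}}{2} = - \frac{\left(-3\right) \left(- \frac{1}{5}\right)}{2} = \left(- \frac{1}{2}\right) \frac{3}{5} = - \frac{3}{10}$)
$a = -7$ ($a = -5 - 2 = -7$)
$G{\left(d \right)} = - \frac{3 + d}{10 d}$ ($G{\left(d \right)} = - \frac{\left(d + 3\right) \frac{1}{d + d}}{5} = - \frac{\left(3 + d\right) \frac{1}{2 d}}{5} = - \frac{\frac{1}{2} \frac{1}{d} \left(3 + d\right)}{5} = - \frac{3 + d}{10 d}$)
$j{\left(x,r \right)} = r - 9 x$
$\left(j{\left(E{\left(4 \right)},G{\left(a \right)} \right)} + 1 \left(-26\right)\right)^{2} = \left(\left(\frac{-3 - -7}{10 \left(-7\right)} - - \frac{27}{10}\right) + 1 \left(-26\right)\right)^{2} = \left(\left(\frac{1}{10} \left(- \frac{1}{7}\right) \left(-3 + 7\right) + \frac{27}{10}\right) - 26\right)^{2} = \left(\left(\frac{1}{10} \left(- \frac{1}{7}\right) 4 + \frac{27}{10}\right) - 26\right)^{2} = \left(\left(- \frac{2}{35} + \frac{27}{10}\right) - 26\right)^{2} = \left(\frac{37}{14} - 26\right)^{2} = \left(- \frac{327}{14}\right)^{2} = \frac{106929}{196}$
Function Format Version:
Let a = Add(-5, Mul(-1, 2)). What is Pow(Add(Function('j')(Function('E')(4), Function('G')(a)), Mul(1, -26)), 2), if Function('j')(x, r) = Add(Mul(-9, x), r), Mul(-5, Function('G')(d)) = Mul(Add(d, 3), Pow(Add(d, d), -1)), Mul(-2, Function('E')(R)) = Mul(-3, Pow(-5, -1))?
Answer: Rational(106929, 196) ≈ 545.56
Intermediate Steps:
Function('E')(R) = Rational(-3, 10) (Function('E')(R) = Mul(Rational(-1, 2), Mul(-3, Pow(-5, -1))) = Mul(Rational(-1, 2), Mul(-3, Rational(-1, 5))) = Mul(Rational(-1, 2), Rational(3, 5)) = Rational(-3, 10))
a = -7 (a = Add(-5, -2) = -7)
Function('G')(d) = Mul(Rational(-1, 10), Pow(d, -1), Add(3, d)) (Function('G')(d) = Mul(Rational(-1, 5), Mul(Add(d, 3), Pow(Add(d, d), -1))) = Mul(Rational(-1, 5), Mul(Add(3, d), Pow(Mul(2, d), -1))) = Mul(Rational(-1, 5), Mul(Add(3, d), Mul(Rational(1, 2), Pow(d, -1)))) = Mul(Rational(-1, 5), Mul(Rational(1, 2), Pow(d, -1), Add(3, d))) = Mul(Rational(-1, 10), Pow(d, -1), Add(3, d)))
Function('j')(x, r) = Add(r, Mul(-9, x))
Pow(Add(Function('j')(Function('E')(4), Function('G')(a)), Mul(1, -26)), 2) = Pow(Add(Add(Mul(Rational(1, 10), Pow(-7, -1), Add(-3, Mul(-1, -7))), Mul(-9, Rational(-3, 10))), Mul(1, -26)), 2) = Pow(Add(Add(Mul(Rational(1, 10), Rational(-1, 7), Add(-3, 7)), Rational(27, 10)), -26), 2) = Pow(Add(Add(Mul(Rational(1, 10), Rational(-1, 7), 4), Rational(27, 10)), -26), 2) = Pow(Add(Add(Rational(-2, 35), Rational(27, 10)), -26), 2) = Pow(Add(Rational(37, 14), -26), 2) = Pow(Rational(-327, 14), 2) = Rational(106929, 196)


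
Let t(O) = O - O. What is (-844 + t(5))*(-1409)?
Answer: 1189196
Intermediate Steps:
t(O) = 0
(-844 + t(5))*(-1409) = (-844 + 0)*(-1409) = -844*(-1409) = 1189196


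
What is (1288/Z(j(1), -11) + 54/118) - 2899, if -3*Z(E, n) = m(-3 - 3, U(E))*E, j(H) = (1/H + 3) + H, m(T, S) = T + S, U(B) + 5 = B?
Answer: -817074/295 ≈ -2769.7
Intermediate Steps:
U(B) = -5 + B
m(T, S) = S + T
j(H) = 3 + H + 1/H (j(H) = (1/H + 3) + H = (3 + 1/H) + H = 3 + H + 1/H)
Z(E, n) = -E*(-11 + E)/3 (Z(E, n) = -((-5 + E) + (-3 - 3))*E/3 = -((-5 + E) - 6)*E/3 = -(-11 + E)*E/3 = -E*(-11 + E)/3)
(1288/Z(j(1), -11) + 54/118) - 2899 = (1288/(((3 + 1 + 1/1)*(11 - (3 + 1 + 1/1))/3)) + 54/118) - 2899 = (1288/(((3 + 1 + 1)*(11 - (3 + 1 + 1))/3)) + 54*(1/118)) - 2899 = (1288/(((⅓)*5*(11 - 1*5))) + 27/59) - 2899 = (1288/(((⅓)*5*(11 - 5))) + 27/59) - 2899 = (1288/(((⅓)*5*6)) + 27/59) - 2899 = (1288/10 + 27/59) - 2899 = (1288*(⅒) + 27/59) - 2899 = (644/5 + 27/59) - 2899 = 38131/295 - 2899 = -817074/295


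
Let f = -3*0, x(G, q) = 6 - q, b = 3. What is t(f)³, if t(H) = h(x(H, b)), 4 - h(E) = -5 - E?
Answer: 1728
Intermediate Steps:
f = 0
h(E) = 9 + E (h(E) = 4 - (-5 - E) = 4 + (5 + E) = 9 + E)
t(H) = 12 (t(H) = 9 + (6 - 1*3) = 9 + (6 - 3) = 9 + 3 = 12)
t(f)³ = 12³ = 1728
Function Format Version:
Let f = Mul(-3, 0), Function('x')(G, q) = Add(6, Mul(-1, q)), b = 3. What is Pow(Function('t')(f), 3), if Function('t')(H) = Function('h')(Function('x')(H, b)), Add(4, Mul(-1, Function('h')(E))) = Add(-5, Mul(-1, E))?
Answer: 1728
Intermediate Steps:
f = 0
Function('h')(E) = Add(9, E) (Function('h')(E) = Add(4, Mul(-1, Add(-5, Mul(-1, E)))) = Add(4, Add(5, E)) = Add(9, E))
Function('t')(H) = 12 (Function('t')(H) = Add(9, Add(6, Mul(-1, 3))) = Add(9, Add(6, -3)) = Add(9, 3) = 12)
Pow(Function('t')(f), 3) = Pow(12, 3) = 1728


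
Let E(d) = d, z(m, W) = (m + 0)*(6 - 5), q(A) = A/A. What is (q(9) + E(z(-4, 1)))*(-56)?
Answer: 168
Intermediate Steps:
q(A) = 1
z(m, W) = m (z(m, W) = m*1 = m)
(q(9) + E(z(-4, 1)))*(-56) = (1 - 4)*(-56) = -3*(-56) = 168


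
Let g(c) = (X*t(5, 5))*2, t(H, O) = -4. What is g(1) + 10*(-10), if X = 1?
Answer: -108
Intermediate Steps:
g(c) = -8 (g(c) = (1*(-4))*2 = -4*2 = -8)
g(1) + 10*(-10) = -8 + 10*(-10) = -8 - 100 = -108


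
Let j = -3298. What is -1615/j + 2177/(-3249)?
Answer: -113683/630306 ≈ -0.18036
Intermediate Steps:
-1615/j + 2177/(-3249) = -1615/(-3298) + 2177/(-3249) = -1615*(-1/3298) + 2177*(-1/3249) = 95/194 - 2177/3249 = -113683/630306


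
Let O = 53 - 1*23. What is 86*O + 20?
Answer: 2600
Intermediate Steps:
O = 30 (O = 53 - 23 = 30)
86*O + 20 = 86*30 + 20 = 2580 + 20 = 2600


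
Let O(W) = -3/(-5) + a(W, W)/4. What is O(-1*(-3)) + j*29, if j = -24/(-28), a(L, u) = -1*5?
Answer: 3389/140 ≈ 24.207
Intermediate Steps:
a(L, u) = -5
j = 6/7 (j = -24*(-1/28) = 6/7 ≈ 0.85714)
O(W) = -13/20 (O(W) = -3/(-5) - 5/4 = -3*(-⅕) - 5*¼ = ⅗ - 5/4 = -13/20)
O(-1*(-3)) + j*29 = -13/20 + (6/7)*29 = -13/20 + 174/7 = 3389/140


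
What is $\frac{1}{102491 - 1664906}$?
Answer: $- \frac{1}{1562415} \approx -6.4004 \cdot 10^{-7}$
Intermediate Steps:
$\frac{1}{102491 - 1664906} = \frac{1}{-1562415} = - \frac{1}{1562415}$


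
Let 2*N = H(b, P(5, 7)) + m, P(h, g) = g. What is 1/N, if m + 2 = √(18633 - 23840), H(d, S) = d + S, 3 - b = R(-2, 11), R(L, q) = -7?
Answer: 15/2716 - I*√5207/2716 ≈ 0.0055228 - 0.026568*I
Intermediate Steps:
b = 10 (b = 3 - 1*(-7) = 3 + 7 = 10)
H(d, S) = S + d
m = -2 + I*√5207 (m = -2 + √(18633 - 23840) = -2 + √(-5207) = -2 + I*√5207 ≈ -2.0 + 72.16*I)
N = 15/2 + I*√5207/2 (N = ((7 + 10) + (-2 + I*√5207))/2 = (17 + (-2 + I*√5207))/2 = (15 + I*√5207)/2 = 15/2 + I*√5207/2 ≈ 7.5 + 36.08*I)
1/N = 1/(15/2 + I*√5207/2)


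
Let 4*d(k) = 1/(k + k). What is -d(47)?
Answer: -1/376 ≈ -0.0026596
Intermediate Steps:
d(k) = 1/(8*k) (d(k) = 1/(4*(k + k)) = 1/(4*((2*k))) = (1/(2*k))/4 = 1/(8*k))
-d(47) = -1/(8*47) = -1*1/376 = -1/376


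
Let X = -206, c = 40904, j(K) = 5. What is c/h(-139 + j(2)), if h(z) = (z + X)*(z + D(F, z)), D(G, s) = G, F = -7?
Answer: 10226/11985 ≈ 0.85323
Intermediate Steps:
h(z) = (-206 + z)*(-7 + z) (h(z) = (z - 206)*(z - 7) = (-206 + z)*(-7 + z))
c/h(-139 + j(2)) = 40904/(1442 + (-139 + 5)**2 - 213*(-139 + 5)) = 40904/(1442 + (-134)**2 - 213*(-134)) = 40904/(1442 + 17956 + 28542) = 40904/47940 = 40904*(1/47940) = 10226/11985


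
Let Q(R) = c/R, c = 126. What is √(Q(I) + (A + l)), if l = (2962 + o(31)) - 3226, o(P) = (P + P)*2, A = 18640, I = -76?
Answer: √26711606/38 ≈ 136.01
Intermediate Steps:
o(P) = 4*P (o(P) = (2*P)*2 = 4*P)
Q(R) = 126/R
l = -140 (l = (2962 + 4*31) - 3226 = (2962 + 124) - 3226 = 3086 - 3226 = -140)
√(Q(I) + (A + l)) = √(126/(-76) + (18640 - 140)) = √(126*(-1/76) + 18500) = √(-63/38 + 18500) = √(702937/38) = √26711606/38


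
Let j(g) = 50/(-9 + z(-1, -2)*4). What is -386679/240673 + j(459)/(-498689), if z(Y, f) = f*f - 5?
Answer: -2506811296153/1560272710061 ≈ -1.6066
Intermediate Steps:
z(Y, f) = -5 + f² (z(Y, f) = f² - 5 = -5 + f²)
j(g) = -50/13 (j(g) = 50/(-9 + (-5 + (-2)²)*4) = 50/(-9 + (-5 + 4)*4) = 50/(-9 - 1*4) = 50/(-9 - 4) = 50/(-13) = 50*(-1/13) = -50/13)
-386679/240673 + j(459)/(-498689) = -386679/240673 - 50/13/(-498689) = -386679*1/240673 - 50/13*(-1/498689) = -386679/240673 + 50/6482957 = -2506811296153/1560272710061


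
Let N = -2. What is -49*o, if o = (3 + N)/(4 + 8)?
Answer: -49/12 ≈ -4.0833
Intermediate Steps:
o = 1/12 (o = (3 - 2)/(4 + 8) = 1/12 ≈ 0.083333)
-49*o = -49*1/12 = -49/12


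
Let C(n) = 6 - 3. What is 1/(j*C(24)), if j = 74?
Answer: 1/222 ≈ 0.0045045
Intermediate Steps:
C(n) = 3
1/(j*C(24)) = 1/(74*3) = 1/222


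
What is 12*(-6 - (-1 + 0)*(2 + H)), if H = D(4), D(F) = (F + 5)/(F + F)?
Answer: -69/2 ≈ -34.500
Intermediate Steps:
D(F) = (5 + F)/(2*F) (D(F) = (5 + F)/((2*F)) = (5 + F)*(1/(2*F)) = (5 + F)/(2*F))
H = 9/8 (H = (½)*(5 + 4)/4 = (½)*(¼)*9 = 9/8 ≈ 1.1250)
12*(-6 - (-1 + 0)*(2 + H)) = 12*(-6 - (-1 + 0)*(2 + 9/8)) = 12*(-6 - (-1)*25/8) = 12*(-6 - 1*(-25/8)) = 12*(-6 + 25/8) = 12*(-23/8) = -69/2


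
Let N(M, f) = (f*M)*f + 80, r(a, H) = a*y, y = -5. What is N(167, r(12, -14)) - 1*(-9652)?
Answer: 610932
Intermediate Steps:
r(a, H) = -5*a (r(a, H) = a*(-5) = -5*a)
N(M, f) = 80 + M*f² (N(M, f) = (M*f)*f + 80 = M*f² + 80 = 80 + M*f²)
N(167, r(12, -14)) - 1*(-9652) = (80 + 167*(-5*12)²) - 1*(-9652) = (80 + 167*(-60)²) + 9652 = (80 + 167*3600) + 9652 = (80 + 601200) + 9652 = 601280 + 9652 = 610932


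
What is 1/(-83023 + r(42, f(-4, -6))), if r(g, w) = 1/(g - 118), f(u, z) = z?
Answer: -76/6309749 ≈ -1.2045e-5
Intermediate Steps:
r(g, w) = 1/(-118 + g)
1/(-83023 + r(42, f(-4, -6))) = 1/(-83023 + 1/(-118 + 42)) = 1/(-83023 + 1/(-76)) = 1/(-83023 - 1/76) = 1/(-6309749/76) = -76/6309749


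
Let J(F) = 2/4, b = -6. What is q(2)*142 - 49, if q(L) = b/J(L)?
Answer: -1753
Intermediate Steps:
J(F) = ½ (J(F) = 2*(¼) = ½)
q(L) = -12 (q(L) = -6/½ = -6*2 = -12)
q(2)*142 - 49 = -12*142 - 49 = -1704 - 49 = -1753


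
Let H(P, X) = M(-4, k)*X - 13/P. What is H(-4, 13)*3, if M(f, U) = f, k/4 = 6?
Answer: -585/4 ≈ -146.25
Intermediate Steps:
k = 24 (k = 4*6 = 24)
H(P, X) = -13/P - 4*X (H(P, X) = -4*X - 13/P = -13/P - 4*X)
H(-4, 13)*3 = (-13/(-4) - 4*13)*3 = (-13*(-¼) - 52)*3 = (13/4 - 52)*3 = -195/4*3 = -585/4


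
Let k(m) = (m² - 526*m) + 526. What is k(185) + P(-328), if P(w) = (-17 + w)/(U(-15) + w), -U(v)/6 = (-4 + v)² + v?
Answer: -150391491/2404 ≈ -62559.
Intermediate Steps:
U(v) = -6*v - 6*(-4 + v)² (U(v) = -6*((-4 + v)² + v) = -6*(v + (-4 + v)²) = -6*v - 6*(-4 + v)²)
k(m) = 526 + m² - 526*m
P(w) = (-17 + w)/(-2076 + w) (P(w) = (-17 + w)/((-6*(-15) - 6*(-4 - 15)²) + w) = (-17 + w)/((90 - 6*(-19)²) + w) = (-17 + w)/((90 - 6*361) + w) = (-17 + w)/((90 - 2166) + w) = (-17 + w)/(-2076 + w))
k(185) + P(-328) = (526 + 185² - 526*185) + (-17 - 328)/(-2076 - 328) = (526 + 34225 - 97310) - 345/(-2404) = -62559 - 1/2404*(-345) = -62559 + 345/2404 = -150391491/2404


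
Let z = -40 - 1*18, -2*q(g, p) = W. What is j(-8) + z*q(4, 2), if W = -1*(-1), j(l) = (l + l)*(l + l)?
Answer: 285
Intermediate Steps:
j(l) = 4*l² (j(l) = (2*l)*(2*l) = 4*l²)
W = 1
q(g, p) = -½ (q(g, p) = -½*1 = -½)
z = -58 (z = -40 - 18 = -58)
j(-8) + z*q(4, 2) = 4*(-8)² - 58*(-½) = 4*64 + 29 = 256 + 29 = 285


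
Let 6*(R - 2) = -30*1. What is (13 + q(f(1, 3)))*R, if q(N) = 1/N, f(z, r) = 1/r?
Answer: -48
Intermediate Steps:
f(z, r) = 1/r
R = -3 (R = 2 + (-30*1)/6 = 2 + (⅙)*(-30) = 2 - 5 = -3)
(13 + q(f(1, 3)))*R = (13 + 1/(1/3))*(-3) = (13 + 1/(⅓))*(-3) = (13 + 3)*(-3) = 16*(-3) = -48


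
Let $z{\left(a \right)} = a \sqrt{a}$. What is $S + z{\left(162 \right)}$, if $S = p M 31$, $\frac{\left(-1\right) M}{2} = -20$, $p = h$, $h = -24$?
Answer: $-29760 + 1458 \sqrt{2} \approx -27698.0$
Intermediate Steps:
$p = -24$
$z{\left(a \right)} = a^{\frac{3}{2}}$
$M = 40$ ($M = \left(-2\right) \left(-20\right) = 40$)
$S = -29760$ ($S = \left(-24\right) 40 \cdot 31 = \left(-960\right) 31 = -29760$)
$S + z{\left(162 \right)} = -29760 + 162^{\frac{3}{2}} = -29760 + 1458 \sqrt{2}$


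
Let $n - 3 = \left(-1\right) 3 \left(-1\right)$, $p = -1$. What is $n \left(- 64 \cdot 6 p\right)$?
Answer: $2304$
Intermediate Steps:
$n = 6$ ($n = 3 + \left(-1\right) 3 \left(-1\right) = 3 - -3 = 3 + 3 = 6$)
$n \left(- 64 \cdot 6 p\right) = 6 \left(- 64 \cdot 6 \left(-1\right)\right) = 6 \left(\left(-64\right) \left(-6\right)\right) = 6 \cdot 384 = 2304$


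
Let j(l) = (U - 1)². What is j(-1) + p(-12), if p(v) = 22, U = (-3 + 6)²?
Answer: 86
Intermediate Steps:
U = 9 (U = 3² = 9)
j(l) = 64 (j(l) = (9 - 1)² = 8² = 64)
j(-1) + p(-12) = 64 + 22 = 86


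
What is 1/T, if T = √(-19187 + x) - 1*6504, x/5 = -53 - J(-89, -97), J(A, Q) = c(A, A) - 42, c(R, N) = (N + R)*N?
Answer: -1626/10600117 - I*√24613/21200234 ≈ -0.00015339 - 7.4002e-6*I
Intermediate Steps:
c(R, N) = N*(N + R)
J(A, Q) = -42 + 2*A² (J(A, Q) = A*(A + A) - 42 = A*(2*A) - 42 = 2*A² - 42 = -42 + 2*A²)
x = -79265 (x = 5*(-53 - (-42 + 2*(-89)²)) = 5*(-53 - (-42 + 2*7921)) = 5*(-53 - (-42 + 15842)) = 5*(-53 - 1*15800) = 5*(-53 - 15800) = 5*(-15853) = -79265)
T = -6504 + 2*I*√24613 (T = √(-19187 - 79265) - 1*6504 = √(-98452) - 6504 = 2*I*√24613 - 6504 = -6504 + 2*I*√24613 ≈ -6504.0 + 313.77*I)
1/T = 1/(-6504 + 2*I*√24613)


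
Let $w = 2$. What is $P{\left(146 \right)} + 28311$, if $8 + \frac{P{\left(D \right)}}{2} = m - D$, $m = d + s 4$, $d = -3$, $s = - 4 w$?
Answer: $27933$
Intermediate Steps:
$s = -8$ ($s = \left(-4\right) 2 = -8$)
$m = -35$ ($m = -3 - 32 = -35$)
$P{\left(D \right)} = -86 - 2 D$ ($P{\left(D \right)} = -16 + 2 \left(-35 - D\right) = -16 - \left(70 + 2 D\right) = -86 - 2 D$)
$P{\left(146 \right)} + 28311 = \left(-86 - 292\right) + 28311 = -378 + 28311 = 27933$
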